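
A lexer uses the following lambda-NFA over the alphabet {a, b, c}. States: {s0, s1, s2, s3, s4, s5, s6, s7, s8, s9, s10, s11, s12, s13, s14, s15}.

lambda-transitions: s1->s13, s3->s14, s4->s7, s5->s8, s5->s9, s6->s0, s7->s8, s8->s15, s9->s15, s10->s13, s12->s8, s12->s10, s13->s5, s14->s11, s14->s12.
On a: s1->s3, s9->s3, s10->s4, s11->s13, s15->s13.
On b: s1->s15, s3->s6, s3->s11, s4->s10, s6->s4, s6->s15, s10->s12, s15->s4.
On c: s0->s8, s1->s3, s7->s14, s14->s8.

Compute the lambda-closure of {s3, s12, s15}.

{s3, s5, s8, s9, s10, s11, s12, s13, s14, s15}

Start with {s3, s12, s15}.
From s3 via lambda: add s14.
From s12 via lambda: add s8, s10.
From s10 via lambda: add s13.
From s14 via lambda: add s11.
From s13 via lambda: add s5.
From s5 via lambda: add s9.
No new states can be added; the closed set is {s3, s5, s8, s9, s10, s11, s12, s13, s14, s15}.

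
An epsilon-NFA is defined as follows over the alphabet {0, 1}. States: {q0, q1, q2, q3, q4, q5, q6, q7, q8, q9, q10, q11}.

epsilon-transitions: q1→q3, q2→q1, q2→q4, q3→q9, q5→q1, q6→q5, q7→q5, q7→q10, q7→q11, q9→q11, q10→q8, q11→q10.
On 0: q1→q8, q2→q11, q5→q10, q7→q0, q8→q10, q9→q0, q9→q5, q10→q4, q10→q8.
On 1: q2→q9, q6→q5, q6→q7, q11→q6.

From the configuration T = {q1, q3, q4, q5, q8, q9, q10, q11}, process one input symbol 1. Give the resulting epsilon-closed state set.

q11 on 1 → {q6}.
No 1-transition from q1, q3, q4, q5, q8, q9, q10.
Union after reading 1: {q6}.
Now take the epsilon-closure:
From q6 via epsilon: add q5.
From q5 via epsilon: add q1.
From q1 via epsilon: add q3.
From q3 via epsilon: add q9.
From q9 via epsilon: add q11.
From q11 via epsilon: add q10.
From q10 via epsilon: add q8.
No new states can be added; the closed set is {q1, q3, q5, q6, q8, q9, q10, q11}.

{q1, q3, q5, q6, q8, q9, q10, q11}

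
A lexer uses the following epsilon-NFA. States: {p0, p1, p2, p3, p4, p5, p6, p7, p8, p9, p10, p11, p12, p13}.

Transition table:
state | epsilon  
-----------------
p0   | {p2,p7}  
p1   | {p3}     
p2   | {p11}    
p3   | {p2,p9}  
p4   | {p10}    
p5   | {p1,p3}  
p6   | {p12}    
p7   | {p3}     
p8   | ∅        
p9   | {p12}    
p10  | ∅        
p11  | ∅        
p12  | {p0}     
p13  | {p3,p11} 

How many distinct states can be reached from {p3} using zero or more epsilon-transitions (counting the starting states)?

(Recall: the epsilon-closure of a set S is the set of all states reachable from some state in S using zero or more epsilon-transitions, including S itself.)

Start with {p3}.
From p3 via epsilon: add p2, p9.
From p2 via epsilon: add p11.
From p9 via epsilon: add p12.
From p12 via epsilon: add p0.
From p0 via epsilon: add p7.
epsilon-closure = {p0, p2, p3, p7, p9, p11, p12}, which has 7 states.

7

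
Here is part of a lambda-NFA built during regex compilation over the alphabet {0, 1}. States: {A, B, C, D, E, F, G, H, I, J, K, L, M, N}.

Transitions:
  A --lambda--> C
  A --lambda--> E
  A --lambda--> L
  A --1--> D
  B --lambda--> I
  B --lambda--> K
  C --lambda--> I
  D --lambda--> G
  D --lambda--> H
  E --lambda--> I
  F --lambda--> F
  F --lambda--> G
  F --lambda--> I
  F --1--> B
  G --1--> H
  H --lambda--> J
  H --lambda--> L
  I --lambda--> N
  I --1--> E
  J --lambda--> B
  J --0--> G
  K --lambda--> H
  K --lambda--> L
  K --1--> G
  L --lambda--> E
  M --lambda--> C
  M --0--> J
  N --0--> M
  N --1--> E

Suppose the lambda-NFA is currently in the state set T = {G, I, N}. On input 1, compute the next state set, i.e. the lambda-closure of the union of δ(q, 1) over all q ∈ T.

{B, E, H, I, J, K, L, N}

G on 1 → {H}.
I on 1 → {E}.
N on 1 → {E}.
Union after reading 1: {E, H}.
Now take the lambda-closure:
From E via lambda: add I.
From H via lambda: add J, L.
From I via lambda: add N.
From J via lambda: add B.
From B via lambda: add K.
No new states can be added; the closed set is {B, E, H, I, J, K, L, N}.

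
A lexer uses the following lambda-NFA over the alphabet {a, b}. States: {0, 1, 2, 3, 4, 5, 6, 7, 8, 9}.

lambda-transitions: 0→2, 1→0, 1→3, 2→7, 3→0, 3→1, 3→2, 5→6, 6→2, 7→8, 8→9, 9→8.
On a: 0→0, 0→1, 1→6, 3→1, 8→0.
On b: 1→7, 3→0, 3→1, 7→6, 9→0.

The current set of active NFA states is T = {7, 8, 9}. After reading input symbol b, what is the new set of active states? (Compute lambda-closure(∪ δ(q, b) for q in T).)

7 on b → {6}.
9 on b → {0}.
No b-transition from 8.
Union after reading b: {0, 6}.
Now take the lambda-closure:
From 0 via lambda: add 2.
From 2 via lambda: add 7.
From 7 via lambda: add 8.
From 8 via lambda: add 9.
No new states can be added; the closed set is {0, 2, 6, 7, 8, 9}.

{0, 2, 6, 7, 8, 9}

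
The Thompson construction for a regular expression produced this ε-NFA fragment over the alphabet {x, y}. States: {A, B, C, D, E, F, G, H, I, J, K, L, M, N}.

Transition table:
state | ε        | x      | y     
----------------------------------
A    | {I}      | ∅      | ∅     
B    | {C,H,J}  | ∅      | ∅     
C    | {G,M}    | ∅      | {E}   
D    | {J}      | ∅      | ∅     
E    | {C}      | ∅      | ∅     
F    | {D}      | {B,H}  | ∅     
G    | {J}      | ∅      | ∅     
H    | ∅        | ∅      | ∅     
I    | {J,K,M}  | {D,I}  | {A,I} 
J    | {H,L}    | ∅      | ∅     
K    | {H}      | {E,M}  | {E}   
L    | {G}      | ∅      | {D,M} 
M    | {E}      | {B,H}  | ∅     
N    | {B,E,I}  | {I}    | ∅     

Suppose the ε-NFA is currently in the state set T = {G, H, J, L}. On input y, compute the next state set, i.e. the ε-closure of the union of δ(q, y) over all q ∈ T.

{C, D, E, G, H, J, L, M}

L on y → {D, M}.
No y-transition from G, H, J.
Union after reading y: {D, M}.
Now take the ε-closure:
From D via ε: add J.
From M via ε: add E.
From E via ε: add C.
From J via ε: add H, L.
From C via ε: add G.
No new states can be added; the closed set is {C, D, E, G, H, J, L, M}.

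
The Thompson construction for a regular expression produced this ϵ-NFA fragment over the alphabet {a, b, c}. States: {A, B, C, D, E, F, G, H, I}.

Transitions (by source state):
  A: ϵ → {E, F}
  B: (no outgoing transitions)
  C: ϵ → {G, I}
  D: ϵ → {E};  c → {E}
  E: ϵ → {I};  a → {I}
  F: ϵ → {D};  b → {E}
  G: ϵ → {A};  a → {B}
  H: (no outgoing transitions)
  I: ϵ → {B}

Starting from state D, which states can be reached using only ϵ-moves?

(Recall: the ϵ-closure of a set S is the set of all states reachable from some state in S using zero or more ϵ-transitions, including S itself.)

{B, D, E, I}

Start with {D}.
From D via ϵ: add E.
From E via ϵ: add I.
From I via ϵ: add B.
No new states can be added; the closed set is {B, D, E, I}.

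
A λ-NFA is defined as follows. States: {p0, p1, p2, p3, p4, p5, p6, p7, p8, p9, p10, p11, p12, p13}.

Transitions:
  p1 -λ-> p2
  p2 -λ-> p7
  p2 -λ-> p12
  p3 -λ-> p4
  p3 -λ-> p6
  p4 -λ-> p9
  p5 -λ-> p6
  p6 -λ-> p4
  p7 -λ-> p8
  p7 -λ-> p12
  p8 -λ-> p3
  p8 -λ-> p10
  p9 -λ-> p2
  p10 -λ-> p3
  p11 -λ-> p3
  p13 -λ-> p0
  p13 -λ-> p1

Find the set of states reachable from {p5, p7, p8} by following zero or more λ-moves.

Start with {p5, p7, p8}.
From p5 via λ: add p6.
From p7 via λ: add p12.
From p8 via λ: add p3, p10.
From p3 via λ: add p4.
From p4 via λ: add p9.
From p9 via λ: add p2.
No new states can be added; the closed set is {p2, p3, p4, p5, p6, p7, p8, p9, p10, p12}.

{p2, p3, p4, p5, p6, p7, p8, p9, p10, p12}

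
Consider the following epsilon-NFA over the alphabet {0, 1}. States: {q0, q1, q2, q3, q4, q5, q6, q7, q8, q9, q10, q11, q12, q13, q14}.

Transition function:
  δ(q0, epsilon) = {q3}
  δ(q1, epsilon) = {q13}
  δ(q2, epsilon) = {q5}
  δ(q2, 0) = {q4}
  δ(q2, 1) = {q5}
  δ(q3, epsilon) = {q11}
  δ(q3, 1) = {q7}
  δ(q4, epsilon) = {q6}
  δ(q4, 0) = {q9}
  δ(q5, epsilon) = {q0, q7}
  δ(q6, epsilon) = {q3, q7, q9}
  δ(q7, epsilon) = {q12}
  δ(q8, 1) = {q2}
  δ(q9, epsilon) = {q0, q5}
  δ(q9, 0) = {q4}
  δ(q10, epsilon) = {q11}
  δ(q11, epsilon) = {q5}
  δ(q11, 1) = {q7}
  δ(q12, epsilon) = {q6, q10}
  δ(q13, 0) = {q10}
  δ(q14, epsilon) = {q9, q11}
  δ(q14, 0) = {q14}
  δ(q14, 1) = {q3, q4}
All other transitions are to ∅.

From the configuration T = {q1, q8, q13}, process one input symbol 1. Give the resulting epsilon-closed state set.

{q0, q2, q3, q5, q6, q7, q9, q10, q11, q12}

q8 on 1 → {q2}.
No 1-transition from q1, q13.
Union after reading 1: {q2}.
Now take the epsilon-closure:
From q2 via epsilon: add q5.
From q5 via epsilon: add q0, q7.
From q0 via epsilon: add q3.
From q7 via epsilon: add q12.
From q3 via epsilon: add q11.
From q12 via epsilon: add q6, q10.
From q6 via epsilon: add q9.
No new states can be added; the closed set is {q0, q2, q3, q5, q6, q7, q9, q10, q11, q12}.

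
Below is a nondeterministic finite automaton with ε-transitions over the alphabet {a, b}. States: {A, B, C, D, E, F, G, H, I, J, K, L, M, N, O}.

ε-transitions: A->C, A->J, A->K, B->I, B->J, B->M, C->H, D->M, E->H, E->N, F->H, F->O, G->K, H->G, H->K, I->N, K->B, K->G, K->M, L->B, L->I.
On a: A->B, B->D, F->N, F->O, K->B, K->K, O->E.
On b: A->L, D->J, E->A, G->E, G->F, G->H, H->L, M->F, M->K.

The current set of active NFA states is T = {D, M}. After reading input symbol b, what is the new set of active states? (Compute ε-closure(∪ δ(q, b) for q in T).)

D on b → {J}.
M on b → {F, K}.
Union after reading b: {F, J, K}.
Now take the ε-closure:
From F via ε: add H, O.
From K via ε: add B, G, M.
From B via ε: add I.
From I via ε: add N.
No new states can be added; the closed set is {B, F, G, H, I, J, K, M, N, O}.

{B, F, G, H, I, J, K, M, N, O}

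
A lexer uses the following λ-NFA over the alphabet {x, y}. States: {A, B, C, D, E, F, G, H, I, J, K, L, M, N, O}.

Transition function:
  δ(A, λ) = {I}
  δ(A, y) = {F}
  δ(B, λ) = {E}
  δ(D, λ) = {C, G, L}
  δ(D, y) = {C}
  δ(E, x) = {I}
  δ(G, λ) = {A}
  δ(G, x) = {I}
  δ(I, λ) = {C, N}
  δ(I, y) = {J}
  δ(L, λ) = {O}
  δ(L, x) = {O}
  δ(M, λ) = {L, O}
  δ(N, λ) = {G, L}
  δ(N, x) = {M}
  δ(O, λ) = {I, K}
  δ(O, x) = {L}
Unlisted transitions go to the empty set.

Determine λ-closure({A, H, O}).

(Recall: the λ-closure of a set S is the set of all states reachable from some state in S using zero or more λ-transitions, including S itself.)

Start with {A, H, O}.
From A via λ: add I.
From O via λ: add K.
From I via λ: add C, N.
From N via λ: add G, L.
No new states can be added; the closed set is {A, C, G, H, I, K, L, N, O}.

{A, C, G, H, I, K, L, N, O}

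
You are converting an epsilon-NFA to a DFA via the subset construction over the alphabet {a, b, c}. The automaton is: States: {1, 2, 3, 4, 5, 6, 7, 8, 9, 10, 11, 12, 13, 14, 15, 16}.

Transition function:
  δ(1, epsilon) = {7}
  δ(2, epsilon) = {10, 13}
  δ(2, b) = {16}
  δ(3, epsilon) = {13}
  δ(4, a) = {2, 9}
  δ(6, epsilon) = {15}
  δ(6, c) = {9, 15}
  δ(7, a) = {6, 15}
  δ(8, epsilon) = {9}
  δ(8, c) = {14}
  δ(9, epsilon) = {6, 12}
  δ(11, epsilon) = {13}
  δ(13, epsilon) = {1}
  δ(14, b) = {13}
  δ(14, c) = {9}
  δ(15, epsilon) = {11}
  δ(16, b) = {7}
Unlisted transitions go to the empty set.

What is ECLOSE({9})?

Start with {9}.
From 9 via epsilon: add 6, 12.
From 6 via epsilon: add 15.
From 15 via epsilon: add 11.
From 11 via epsilon: add 13.
From 13 via epsilon: add 1.
From 1 via epsilon: add 7.
No new states can be added; the closed set is {1, 6, 7, 9, 11, 12, 13, 15}.

{1, 6, 7, 9, 11, 12, 13, 15}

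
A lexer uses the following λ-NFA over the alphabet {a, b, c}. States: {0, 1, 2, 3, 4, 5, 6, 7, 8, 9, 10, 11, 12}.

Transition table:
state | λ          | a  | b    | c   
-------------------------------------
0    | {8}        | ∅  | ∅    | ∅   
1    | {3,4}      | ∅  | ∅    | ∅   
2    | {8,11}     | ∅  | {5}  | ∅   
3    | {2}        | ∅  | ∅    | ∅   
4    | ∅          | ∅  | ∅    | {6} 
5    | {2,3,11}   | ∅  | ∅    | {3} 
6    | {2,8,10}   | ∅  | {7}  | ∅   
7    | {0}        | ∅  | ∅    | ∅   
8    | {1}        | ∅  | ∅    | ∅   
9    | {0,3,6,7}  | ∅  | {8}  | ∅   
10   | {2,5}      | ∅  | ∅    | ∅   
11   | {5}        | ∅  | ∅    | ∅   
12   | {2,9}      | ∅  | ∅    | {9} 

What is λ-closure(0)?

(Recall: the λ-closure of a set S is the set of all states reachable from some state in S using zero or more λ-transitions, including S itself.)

{0, 1, 2, 3, 4, 5, 8, 11}

Start with {0}.
From 0 via λ: add 8.
From 8 via λ: add 1.
From 1 via λ: add 3, 4.
From 3 via λ: add 2.
From 2 via λ: add 11.
From 11 via λ: add 5.
No new states can be added; the closed set is {0, 1, 2, 3, 4, 5, 8, 11}.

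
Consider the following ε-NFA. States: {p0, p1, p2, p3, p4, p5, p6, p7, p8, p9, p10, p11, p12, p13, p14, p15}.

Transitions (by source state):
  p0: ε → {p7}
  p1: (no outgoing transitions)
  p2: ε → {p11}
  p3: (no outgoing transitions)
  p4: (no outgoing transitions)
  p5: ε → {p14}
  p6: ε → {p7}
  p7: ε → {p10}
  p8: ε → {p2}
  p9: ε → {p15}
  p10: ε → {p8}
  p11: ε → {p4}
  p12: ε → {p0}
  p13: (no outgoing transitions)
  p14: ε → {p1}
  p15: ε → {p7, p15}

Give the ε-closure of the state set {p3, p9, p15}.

{p2, p3, p4, p7, p8, p9, p10, p11, p15}

Start with {p3, p9, p15}.
From p15 via ε: add p7.
From p7 via ε: add p10.
From p10 via ε: add p8.
From p8 via ε: add p2.
From p2 via ε: add p11.
From p11 via ε: add p4.
No new states can be added; the closed set is {p2, p3, p4, p7, p8, p9, p10, p11, p15}.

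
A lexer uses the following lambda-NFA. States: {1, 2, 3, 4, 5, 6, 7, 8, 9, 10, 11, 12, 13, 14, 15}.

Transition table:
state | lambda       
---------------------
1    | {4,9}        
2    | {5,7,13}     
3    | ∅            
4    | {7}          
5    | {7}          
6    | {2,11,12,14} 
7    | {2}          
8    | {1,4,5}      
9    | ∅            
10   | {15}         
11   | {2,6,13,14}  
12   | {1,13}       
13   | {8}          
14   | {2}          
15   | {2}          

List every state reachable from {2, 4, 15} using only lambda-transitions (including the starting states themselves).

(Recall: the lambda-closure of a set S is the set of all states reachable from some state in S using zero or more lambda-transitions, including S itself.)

{1, 2, 4, 5, 7, 8, 9, 13, 15}

Start with {2, 4, 15}.
From 2 via lambda: add 5, 7, 13.
From 13 via lambda: add 8.
From 8 via lambda: add 1.
From 1 via lambda: add 9.
No new states can be added; the closed set is {1, 2, 4, 5, 7, 8, 9, 13, 15}.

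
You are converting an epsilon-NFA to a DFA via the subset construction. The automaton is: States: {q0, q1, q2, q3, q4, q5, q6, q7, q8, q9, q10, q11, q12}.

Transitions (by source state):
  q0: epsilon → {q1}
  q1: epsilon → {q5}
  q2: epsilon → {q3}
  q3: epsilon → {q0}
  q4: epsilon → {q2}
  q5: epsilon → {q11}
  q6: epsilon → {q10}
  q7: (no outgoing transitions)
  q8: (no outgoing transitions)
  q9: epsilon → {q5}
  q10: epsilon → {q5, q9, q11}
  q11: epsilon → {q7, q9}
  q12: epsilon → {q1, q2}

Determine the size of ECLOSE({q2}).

Start with {q2}.
From q2 via epsilon: add q3.
From q3 via epsilon: add q0.
From q0 via epsilon: add q1.
From q1 via epsilon: add q5.
From q5 via epsilon: add q11.
From q11 via epsilon: add q7, q9.
epsilon-closure = {q0, q1, q2, q3, q5, q7, q9, q11}, which has 8 states.

8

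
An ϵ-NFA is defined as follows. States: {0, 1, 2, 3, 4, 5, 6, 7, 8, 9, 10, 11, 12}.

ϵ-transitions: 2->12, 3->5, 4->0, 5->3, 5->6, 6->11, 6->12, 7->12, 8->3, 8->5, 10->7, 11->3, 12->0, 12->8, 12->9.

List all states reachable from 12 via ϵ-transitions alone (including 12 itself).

Start with {12}.
From 12 via ϵ: add 0, 8, 9.
From 8 via ϵ: add 3, 5.
From 5 via ϵ: add 6.
From 6 via ϵ: add 11.
No new states can be added; the closed set is {0, 3, 5, 6, 8, 9, 11, 12}.

{0, 3, 5, 6, 8, 9, 11, 12}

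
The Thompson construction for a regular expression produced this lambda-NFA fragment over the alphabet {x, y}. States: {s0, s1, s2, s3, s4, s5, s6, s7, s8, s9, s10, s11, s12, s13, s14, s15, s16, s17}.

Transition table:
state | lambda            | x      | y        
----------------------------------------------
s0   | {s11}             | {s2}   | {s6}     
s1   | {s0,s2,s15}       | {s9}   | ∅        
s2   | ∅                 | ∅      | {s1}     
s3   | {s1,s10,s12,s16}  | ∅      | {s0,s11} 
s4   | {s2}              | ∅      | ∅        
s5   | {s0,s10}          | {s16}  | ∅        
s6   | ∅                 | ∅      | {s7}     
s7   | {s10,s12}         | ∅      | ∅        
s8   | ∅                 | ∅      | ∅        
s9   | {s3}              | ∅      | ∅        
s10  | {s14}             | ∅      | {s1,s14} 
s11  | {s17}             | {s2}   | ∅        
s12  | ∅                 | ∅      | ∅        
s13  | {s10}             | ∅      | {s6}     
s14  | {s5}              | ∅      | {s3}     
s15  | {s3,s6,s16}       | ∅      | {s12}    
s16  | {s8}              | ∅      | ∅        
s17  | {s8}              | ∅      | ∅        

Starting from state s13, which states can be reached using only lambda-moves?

{s0, s5, s8, s10, s11, s13, s14, s17}

Start with {s13}.
From s13 via lambda: add s10.
From s10 via lambda: add s14.
From s14 via lambda: add s5.
From s5 via lambda: add s0.
From s0 via lambda: add s11.
From s11 via lambda: add s17.
From s17 via lambda: add s8.
No new states can be added; the closed set is {s0, s5, s8, s10, s11, s13, s14, s17}.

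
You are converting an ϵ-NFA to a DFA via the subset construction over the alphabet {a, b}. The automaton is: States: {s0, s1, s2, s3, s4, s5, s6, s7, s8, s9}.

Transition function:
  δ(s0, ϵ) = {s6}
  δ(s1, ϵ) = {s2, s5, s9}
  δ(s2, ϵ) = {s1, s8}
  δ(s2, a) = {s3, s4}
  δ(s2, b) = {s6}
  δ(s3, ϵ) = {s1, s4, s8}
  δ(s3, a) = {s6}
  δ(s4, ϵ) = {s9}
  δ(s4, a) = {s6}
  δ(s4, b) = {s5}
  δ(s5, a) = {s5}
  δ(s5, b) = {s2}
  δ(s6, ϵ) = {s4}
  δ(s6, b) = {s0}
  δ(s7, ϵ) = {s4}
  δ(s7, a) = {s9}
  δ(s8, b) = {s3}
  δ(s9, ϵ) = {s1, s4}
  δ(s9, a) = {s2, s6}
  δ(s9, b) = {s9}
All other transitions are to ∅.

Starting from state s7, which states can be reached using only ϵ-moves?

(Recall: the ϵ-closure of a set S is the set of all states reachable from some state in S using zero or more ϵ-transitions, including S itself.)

Start with {s7}.
From s7 via ϵ: add s4.
From s4 via ϵ: add s9.
From s9 via ϵ: add s1.
From s1 via ϵ: add s2, s5.
From s2 via ϵ: add s8.
No new states can be added; the closed set is {s1, s2, s4, s5, s7, s8, s9}.

{s1, s2, s4, s5, s7, s8, s9}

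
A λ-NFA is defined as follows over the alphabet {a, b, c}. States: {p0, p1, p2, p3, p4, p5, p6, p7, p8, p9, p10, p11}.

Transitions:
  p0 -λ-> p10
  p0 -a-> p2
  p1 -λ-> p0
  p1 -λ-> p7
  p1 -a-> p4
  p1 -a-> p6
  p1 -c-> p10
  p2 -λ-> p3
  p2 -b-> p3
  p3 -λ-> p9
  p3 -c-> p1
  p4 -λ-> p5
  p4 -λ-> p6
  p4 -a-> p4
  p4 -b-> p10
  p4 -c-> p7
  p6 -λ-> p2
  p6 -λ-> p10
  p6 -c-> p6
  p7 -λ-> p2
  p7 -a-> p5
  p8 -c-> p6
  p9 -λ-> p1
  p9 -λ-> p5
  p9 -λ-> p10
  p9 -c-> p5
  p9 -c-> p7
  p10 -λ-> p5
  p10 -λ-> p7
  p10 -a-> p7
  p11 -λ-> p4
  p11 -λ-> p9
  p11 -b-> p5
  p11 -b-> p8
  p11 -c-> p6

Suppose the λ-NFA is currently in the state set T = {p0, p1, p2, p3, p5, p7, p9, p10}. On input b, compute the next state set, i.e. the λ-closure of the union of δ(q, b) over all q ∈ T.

p2 on b → {p3}.
No b-transition from p0, p1, p3, p5, p7, p9, p10.
Union after reading b: {p3}.
Now take the λ-closure:
From p3 via λ: add p9.
From p9 via λ: add p1, p5, p10.
From p1 via λ: add p0, p7.
From p7 via λ: add p2.
No new states can be added; the closed set is {p0, p1, p2, p3, p5, p7, p9, p10}.

{p0, p1, p2, p3, p5, p7, p9, p10}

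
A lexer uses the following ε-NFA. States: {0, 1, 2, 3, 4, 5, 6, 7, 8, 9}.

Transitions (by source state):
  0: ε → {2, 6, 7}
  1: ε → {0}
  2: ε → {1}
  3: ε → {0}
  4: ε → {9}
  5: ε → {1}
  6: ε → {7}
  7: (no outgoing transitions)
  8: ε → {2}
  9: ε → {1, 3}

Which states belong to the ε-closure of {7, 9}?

Start with {7, 9}.
From 9 via ε: add 1, 3.
From 1 via ε: add 0.
From 0 via ε: add 2, 6.
No new states can be added; the closed set is {0, 1, 2, 3, 6, 7, 9}.

{0, 1, 2, 3, 6, 7, 9}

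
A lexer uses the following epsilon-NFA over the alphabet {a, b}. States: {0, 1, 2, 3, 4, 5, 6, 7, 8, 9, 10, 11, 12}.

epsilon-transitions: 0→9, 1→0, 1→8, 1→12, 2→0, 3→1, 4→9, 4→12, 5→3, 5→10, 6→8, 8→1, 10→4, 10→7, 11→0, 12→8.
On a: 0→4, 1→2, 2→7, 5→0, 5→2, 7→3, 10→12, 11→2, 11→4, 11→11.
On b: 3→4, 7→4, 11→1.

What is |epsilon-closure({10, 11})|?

Start with {10, 11}.
From 10 via epsilon: add 4, 7.
From 11 via epsilon: add 0.
From 0 via epsilon: add 9.
From 4 via epsilon: add 12.
From 12 via epsilon: add 8.
From 8 via epsilon: add 1.
epsilon-closure = {0, 1, 4, 7, 8, 9, 10, 11, 12}, which has 9 states.

9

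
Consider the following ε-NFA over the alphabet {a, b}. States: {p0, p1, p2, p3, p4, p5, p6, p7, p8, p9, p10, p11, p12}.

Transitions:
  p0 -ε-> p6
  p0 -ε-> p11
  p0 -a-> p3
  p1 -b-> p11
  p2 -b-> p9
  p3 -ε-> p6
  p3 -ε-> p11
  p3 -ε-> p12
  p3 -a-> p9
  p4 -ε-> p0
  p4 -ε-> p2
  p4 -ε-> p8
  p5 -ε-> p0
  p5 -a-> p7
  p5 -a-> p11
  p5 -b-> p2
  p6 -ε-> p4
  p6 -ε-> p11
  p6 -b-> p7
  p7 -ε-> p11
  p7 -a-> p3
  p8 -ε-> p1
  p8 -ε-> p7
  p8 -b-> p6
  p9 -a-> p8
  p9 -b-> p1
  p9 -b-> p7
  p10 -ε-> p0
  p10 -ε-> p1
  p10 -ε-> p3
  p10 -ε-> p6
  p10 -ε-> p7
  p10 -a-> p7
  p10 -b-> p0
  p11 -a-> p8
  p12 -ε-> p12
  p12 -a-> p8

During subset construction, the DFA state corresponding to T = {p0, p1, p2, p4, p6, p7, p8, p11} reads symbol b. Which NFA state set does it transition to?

p1 on b → {p11}.
p2 on b → {p9}.
p6 on b → {p7}.
p8 on b → {p6}.
No b-transition from p0, p4, p7, p11.
Union after reading b: {p6, p7, p9, p11}.
Now take the ε-closure:
From p6 via ε: add p4.
From p4 via ε: add p0, p2, p8.
From p8 via ε: add p1.
No new states can be added; the closed set is {p0, p1, p2, p4, p6, p7, p8, p9, p11}.

{p0, p1, p2, p4, p6, p7, p8, p9, p11}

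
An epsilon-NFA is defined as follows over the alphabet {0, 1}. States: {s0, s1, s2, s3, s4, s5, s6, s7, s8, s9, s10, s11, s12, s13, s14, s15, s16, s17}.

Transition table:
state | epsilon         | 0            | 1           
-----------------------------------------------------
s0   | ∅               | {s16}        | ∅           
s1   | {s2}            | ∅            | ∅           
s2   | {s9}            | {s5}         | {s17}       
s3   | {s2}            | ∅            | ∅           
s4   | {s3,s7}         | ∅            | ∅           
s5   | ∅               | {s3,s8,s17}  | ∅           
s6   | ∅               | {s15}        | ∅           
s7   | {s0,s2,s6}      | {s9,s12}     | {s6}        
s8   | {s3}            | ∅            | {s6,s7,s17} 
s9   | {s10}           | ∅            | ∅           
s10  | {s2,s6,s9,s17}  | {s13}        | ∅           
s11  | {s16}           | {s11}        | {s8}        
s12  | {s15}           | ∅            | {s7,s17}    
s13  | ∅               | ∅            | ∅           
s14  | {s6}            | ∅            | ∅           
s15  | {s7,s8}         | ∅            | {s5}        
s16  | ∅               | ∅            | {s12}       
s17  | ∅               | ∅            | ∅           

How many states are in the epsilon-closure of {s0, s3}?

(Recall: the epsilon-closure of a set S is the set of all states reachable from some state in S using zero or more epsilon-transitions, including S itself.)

7

Start with {s0, s3}.
From s3 via epsilon: add s2.
From s2 via epsilon: add s9.
From s9 via epsilon: add s10.
From s10 via epsilon: add s6, s17.
epsilon-closure = {s0, s2, s3, s6, s9, s10, s17}, which has 7 states.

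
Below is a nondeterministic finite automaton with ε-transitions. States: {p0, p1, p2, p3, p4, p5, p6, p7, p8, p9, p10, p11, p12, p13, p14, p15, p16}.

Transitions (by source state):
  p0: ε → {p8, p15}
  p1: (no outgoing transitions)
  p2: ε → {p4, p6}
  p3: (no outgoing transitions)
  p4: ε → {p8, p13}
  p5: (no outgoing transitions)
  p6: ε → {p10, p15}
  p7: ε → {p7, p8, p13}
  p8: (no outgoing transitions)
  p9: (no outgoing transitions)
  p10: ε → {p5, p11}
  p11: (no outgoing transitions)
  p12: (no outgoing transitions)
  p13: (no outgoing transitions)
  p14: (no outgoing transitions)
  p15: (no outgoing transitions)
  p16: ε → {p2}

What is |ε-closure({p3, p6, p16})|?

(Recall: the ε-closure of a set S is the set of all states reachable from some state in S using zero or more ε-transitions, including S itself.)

11

Start with {p3, p6, p16}.
From p6 via ε: add p10, p15.
From p16 via ε: add p2.
From p2 via ε: add p4.
From p10 via ε: add p5, p11.
From p4 via ε: add p8, p13.
ε-closure = {p2, p3, p4, p5, p6, p8, p10, p11, p13, p15, p16}, which has 11 states.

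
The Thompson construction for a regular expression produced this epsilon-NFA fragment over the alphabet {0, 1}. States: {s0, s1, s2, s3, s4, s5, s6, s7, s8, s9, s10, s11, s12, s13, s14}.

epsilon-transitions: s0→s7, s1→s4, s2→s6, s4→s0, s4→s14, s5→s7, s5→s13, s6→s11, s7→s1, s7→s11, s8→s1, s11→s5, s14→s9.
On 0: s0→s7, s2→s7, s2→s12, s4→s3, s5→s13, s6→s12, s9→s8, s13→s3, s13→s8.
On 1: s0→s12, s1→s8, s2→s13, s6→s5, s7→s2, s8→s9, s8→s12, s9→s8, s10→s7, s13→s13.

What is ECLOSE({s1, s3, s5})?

{s0, s1, s3, s4, s5, s7, s9, s11, s13, s14}

Start with {s1, s3, s5}.
From s1 via epsilon: add s4.
From s5 via epsilon: add s7, s13.
From s4 via epsilon: add s0, s14.
From s7 via epsilon: add s11.
From s14 via epsilon: add s9.
No new states can be added; the closed set is {s0, s1, s3, s4, s5, s7, s9, s11, s13, s14}.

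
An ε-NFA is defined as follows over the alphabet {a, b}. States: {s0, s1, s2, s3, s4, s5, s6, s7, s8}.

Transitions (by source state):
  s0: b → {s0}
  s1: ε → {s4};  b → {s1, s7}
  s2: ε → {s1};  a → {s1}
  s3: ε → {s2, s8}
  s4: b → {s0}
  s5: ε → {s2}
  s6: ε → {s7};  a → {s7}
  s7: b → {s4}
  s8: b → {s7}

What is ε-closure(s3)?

{s1, s2, s3, s4, s8}

Start with {s3}.
From s3 via ε: add s2, s8.
From s2 via ε: add s1.
From s1 via ε: add s4.
No new states can be added; the closed set is {s1, s2, s3, s4, s8}.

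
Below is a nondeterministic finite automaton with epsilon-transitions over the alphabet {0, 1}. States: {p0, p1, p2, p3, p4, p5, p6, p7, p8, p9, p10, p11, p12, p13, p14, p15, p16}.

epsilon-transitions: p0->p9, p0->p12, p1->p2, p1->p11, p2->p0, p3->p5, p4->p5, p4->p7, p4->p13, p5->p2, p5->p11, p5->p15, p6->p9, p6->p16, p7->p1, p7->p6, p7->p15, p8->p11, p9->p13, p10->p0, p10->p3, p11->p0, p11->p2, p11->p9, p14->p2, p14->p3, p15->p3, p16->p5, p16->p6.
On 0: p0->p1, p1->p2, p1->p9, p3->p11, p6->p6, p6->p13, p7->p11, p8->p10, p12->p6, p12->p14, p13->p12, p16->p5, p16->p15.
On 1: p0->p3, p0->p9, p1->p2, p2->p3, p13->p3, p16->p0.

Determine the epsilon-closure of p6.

Start with {p6}.
From p6 via epsilon: add p9, p16.
From p9 via epsilon: add p13.
From p16 via epsilon: add p5.
From p5 via epsilon: add p2, p11, p15.
From p2 via epsilon: add p0.
From p15 via epsilon: add p3.
From p0 via epsilon: add p12.
No new states can be added; the closed set is {p0, p2, p3, p5, p6, p9, p11, p12, p13, p15, p16}.

{p0, p2, p3, p5, p6, p9, p11, p12, p13, p15, p16}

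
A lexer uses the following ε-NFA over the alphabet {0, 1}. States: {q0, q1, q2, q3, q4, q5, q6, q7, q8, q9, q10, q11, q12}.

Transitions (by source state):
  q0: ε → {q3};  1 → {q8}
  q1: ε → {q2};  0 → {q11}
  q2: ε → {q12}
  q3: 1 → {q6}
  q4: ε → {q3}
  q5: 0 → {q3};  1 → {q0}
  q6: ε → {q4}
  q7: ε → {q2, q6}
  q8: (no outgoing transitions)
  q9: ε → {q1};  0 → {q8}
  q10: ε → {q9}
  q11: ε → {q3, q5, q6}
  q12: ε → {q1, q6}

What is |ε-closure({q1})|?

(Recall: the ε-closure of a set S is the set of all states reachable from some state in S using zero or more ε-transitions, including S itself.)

6

Start with {q1}.
From q1 via ε: add q2.
From q2 via ε: add q12.
From q12 via ε: add q6.
From q6 via ε: add q4.
From q4 via ε: add q3.
ε-closure = {q1, q2, q3, q4, q6, q12}, which has 6 states.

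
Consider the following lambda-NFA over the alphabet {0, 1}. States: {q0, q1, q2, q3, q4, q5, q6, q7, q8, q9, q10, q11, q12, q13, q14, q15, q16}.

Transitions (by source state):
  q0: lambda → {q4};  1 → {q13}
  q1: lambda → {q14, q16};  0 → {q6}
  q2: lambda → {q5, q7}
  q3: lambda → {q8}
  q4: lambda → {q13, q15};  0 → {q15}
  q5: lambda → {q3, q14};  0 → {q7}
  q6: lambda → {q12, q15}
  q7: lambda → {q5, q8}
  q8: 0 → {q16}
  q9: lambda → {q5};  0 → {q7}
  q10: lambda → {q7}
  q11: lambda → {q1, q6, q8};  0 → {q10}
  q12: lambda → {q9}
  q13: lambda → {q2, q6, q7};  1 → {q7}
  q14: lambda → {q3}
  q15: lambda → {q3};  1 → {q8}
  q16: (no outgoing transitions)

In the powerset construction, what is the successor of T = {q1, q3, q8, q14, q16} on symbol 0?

q1 on 0 → {q6}.
q8 on 0 → {q16}.
No 0-transition from q3, q14, q16.
Union after reading 0: {q6, q16}.
Now take the lambda-closure:
From q6 via lambda: add q12, q15.
From q12 via lambda: add q9.
From q15 via lambda: add q3.
From q3 via lambda: add q8.
From q9 via lambda: add q5.
From q5 via lambda: add q14.
No new states can be added; the closed set is {q3, q5, q6, q8, q9, q12, q14, q15, q16}.

{q3, q5, q6, q8, q9, q12, q14, q15, q16}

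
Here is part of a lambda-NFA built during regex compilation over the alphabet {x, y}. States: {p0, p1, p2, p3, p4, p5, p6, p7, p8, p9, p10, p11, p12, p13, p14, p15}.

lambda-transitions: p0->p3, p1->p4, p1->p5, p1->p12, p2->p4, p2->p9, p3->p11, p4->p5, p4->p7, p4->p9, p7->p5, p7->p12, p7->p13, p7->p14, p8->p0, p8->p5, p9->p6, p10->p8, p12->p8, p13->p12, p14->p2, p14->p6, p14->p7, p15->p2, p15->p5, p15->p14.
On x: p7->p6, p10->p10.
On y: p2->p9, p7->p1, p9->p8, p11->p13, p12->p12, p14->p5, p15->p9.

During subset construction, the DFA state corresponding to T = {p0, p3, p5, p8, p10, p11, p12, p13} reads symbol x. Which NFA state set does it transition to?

{p0, p3, p5, p8, p10, p11}

p10 on x → {p10}.
No x-transition from p0, p3, p5, p8, p11, p12, p13.
Union after reading x: {p10}.
Now take the lambda-closure:
From p10 via lambda: add p8.
From p8 via lambda: add p0, p5.
From p0 via lambda: add p3.
From p3 via lambda: add p11.
No new states can be added; the closed set is {p0, p3, p5, p8, p10, p11}.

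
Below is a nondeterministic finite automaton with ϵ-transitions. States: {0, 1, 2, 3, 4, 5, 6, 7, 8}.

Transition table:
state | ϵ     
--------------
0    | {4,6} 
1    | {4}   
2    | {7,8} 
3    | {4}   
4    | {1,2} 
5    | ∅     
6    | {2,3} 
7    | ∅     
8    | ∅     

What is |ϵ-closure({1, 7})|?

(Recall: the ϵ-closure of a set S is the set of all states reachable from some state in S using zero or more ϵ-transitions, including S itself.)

5

Start with {1, 7}.
From 1 via ϵ: add 4.
From 4 via ϵ: add 2.
From 2 via ϵ: add 8.
ϵ-closure = {1, 2, 4, 7, 8}, which has 5 states.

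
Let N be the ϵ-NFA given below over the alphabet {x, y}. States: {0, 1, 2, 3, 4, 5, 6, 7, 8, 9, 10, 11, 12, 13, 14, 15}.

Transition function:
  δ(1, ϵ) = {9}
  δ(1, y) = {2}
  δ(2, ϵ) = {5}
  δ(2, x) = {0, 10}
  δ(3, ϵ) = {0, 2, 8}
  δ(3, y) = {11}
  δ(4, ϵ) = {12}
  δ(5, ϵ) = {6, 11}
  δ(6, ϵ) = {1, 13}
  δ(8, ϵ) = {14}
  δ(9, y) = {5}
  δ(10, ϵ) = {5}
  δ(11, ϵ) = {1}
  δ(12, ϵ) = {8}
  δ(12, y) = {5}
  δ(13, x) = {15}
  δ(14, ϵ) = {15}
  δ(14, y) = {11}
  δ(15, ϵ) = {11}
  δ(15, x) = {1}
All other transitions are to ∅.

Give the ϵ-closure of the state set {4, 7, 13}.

Start with {4, 7, 13}.
From 4 via ϵ: add 12.
From 12 via ϵ: add 8.
From 8 via ϵ: add 14.
From 14 via ϵ: add 15.
From 15 via ϵ: add 11.
From 11 via ϵ: add 1.
From 1 via ϵ: add 9.
No new states can be added; the closed set is {1, 4, 7, 8, 9, 11, 12, 13, 14, 15}.

{1, 4, 7, 8, 9, 11, 12, 13, 14, 15}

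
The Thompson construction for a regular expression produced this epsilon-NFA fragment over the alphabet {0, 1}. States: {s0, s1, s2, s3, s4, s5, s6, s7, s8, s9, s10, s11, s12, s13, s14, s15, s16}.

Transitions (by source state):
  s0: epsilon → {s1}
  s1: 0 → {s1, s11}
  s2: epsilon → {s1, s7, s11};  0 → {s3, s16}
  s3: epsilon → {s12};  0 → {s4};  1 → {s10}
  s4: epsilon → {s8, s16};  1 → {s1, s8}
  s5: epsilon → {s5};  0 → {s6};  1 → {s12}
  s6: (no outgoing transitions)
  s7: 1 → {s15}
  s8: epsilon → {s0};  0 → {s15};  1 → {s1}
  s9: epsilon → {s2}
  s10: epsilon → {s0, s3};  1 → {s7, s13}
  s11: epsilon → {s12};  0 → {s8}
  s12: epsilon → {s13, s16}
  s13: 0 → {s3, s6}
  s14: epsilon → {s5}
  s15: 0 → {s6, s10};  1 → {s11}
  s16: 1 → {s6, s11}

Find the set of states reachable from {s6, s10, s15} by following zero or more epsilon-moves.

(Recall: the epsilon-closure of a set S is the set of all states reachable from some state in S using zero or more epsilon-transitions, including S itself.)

{s0, s1, s3, s6, s10, s12, s13, s15, s16}

Start with {s6, s10, s15}.
From s10 via epsilon: add s0, s3.
From s0 via epsilon: add s1.
From s3 via epsilon: add s12.
From s12 via epsilon: add s13, s16.
No new states can be added; the closed set is {s0, s1, s3, s6, s10, s12, s13, s15, s16}.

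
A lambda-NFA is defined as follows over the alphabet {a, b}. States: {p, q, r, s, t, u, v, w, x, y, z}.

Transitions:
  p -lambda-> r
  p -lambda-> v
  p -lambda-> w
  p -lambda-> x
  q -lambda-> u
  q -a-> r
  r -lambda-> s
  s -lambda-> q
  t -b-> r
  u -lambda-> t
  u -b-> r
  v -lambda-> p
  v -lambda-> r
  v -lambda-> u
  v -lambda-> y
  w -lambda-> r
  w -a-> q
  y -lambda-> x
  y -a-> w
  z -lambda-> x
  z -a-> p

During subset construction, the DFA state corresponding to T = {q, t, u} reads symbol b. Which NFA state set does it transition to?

{q, r, s, t, u}

t on b → {r}.
u on b → {r}.
No b-transition from q.
Union after reading b: {r}.
Now take the lambda-closure:
From r via lambda: add s.
From s via lambda: add q.
From q via lambda: add u.
From u via lambda: add t.
No new states can be added; the closed set is {q, r, s, t, u}.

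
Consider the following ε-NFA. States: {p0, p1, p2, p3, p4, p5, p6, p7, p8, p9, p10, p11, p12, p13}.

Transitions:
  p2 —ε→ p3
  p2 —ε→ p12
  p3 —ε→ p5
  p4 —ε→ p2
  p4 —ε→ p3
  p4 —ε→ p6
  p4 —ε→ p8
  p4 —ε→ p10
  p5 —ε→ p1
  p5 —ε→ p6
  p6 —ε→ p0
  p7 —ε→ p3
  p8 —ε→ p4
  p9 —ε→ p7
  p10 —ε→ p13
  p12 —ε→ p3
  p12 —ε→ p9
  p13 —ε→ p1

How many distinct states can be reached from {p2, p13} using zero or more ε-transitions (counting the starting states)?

Start with {p2, p13}.
From p2 via ε: add p3, p12.
From p13 via ε: add p1.
From p3 via ε: add p5.
From p12 via ε: add p9.
From p5 via ε: add p6.
From p9 via ε: add p7.
From p6 via ε: add p0.
ε-closure = {p0, p1, p2, p3, p5, p6, p7, p9, p12, p13}, which has 10 states.

10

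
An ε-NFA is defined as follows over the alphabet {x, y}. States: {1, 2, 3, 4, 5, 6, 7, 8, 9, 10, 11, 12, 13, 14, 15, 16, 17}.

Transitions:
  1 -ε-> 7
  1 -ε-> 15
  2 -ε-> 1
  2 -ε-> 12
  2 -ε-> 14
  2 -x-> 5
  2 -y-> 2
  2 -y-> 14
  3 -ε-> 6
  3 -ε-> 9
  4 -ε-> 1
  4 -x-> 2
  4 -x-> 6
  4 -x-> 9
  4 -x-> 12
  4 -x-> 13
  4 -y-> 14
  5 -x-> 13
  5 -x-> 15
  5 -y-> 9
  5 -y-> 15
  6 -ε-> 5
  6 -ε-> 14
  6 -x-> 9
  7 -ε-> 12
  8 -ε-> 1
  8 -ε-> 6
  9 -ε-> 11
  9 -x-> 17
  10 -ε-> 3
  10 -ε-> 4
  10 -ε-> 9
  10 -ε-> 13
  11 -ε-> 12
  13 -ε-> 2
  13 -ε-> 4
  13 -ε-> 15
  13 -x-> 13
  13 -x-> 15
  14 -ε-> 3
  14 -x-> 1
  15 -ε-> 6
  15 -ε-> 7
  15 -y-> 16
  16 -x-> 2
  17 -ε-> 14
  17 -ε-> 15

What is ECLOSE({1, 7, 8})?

Start with {1, 7, 8}.
From 1 via ε: add 15.
From 7 via ε: add 12.
From 8 via ε: add 6.
From 6 via ε: add 5, 14.
From 14 via ε: add 3.
From 3 via ε: add 9.
From 9 via ε: add 11.
No new states can be added; the closed set is {1, 3, 5, 6, 7, 8, 9, 11, 12, 14, 15}.

{1, 3, 5, 6, 7, 8, 9, 11, 12, 14, 15}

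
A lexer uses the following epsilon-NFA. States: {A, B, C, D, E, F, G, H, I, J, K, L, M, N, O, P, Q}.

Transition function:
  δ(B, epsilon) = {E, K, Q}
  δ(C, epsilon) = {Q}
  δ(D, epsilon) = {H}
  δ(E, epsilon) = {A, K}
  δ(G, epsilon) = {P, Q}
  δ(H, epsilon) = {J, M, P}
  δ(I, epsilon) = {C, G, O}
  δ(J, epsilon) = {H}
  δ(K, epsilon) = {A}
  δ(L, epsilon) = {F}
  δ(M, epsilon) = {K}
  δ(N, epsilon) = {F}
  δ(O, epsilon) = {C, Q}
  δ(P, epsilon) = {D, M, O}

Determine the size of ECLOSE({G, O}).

11

Start with {G, O}.
From G via epsilon: add P, Q.
From O via epsilon: add C.
From P via epsilon: add D, M.
From D via epsilon: add H.
From M via epsilon: add K.
From H via epsilon: add J.
From K via epsilon: add A.
epsilon-closure = {A, C, D, G, H, J, K, M, O, P, Q}, which has 11 states.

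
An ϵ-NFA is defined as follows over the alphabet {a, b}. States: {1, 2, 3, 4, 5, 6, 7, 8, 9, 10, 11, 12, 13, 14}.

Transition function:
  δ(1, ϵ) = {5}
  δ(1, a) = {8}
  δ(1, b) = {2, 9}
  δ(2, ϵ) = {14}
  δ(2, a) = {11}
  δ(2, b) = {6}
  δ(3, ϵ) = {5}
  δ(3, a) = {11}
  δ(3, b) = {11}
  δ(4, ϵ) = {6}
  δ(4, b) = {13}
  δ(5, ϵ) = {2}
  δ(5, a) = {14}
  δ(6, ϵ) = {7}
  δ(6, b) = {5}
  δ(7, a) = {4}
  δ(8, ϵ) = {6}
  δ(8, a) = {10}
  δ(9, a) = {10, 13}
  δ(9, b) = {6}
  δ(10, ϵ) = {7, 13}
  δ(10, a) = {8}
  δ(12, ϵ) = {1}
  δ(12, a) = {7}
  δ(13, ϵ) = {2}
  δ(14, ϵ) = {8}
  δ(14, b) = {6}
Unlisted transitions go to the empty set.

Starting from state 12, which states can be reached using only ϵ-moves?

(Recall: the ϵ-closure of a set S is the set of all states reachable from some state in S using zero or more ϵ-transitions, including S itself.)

Start with {12}.
From 12 via ϵ: add 1.
From 1 via ϵ: add 5.
From 5 via ϵ: add 2.
From 2 via ϵ: add 14.
From 14 via ϵ: add 8.
From 8 via ϵ: add 6.
From 6 via ϵ: add 7.
No new states can be added; the closed set is {1, 2, 5, 6, 7, 8, 12, 14}.

{1, 2, 5, 6, 7, 8, 12, 14}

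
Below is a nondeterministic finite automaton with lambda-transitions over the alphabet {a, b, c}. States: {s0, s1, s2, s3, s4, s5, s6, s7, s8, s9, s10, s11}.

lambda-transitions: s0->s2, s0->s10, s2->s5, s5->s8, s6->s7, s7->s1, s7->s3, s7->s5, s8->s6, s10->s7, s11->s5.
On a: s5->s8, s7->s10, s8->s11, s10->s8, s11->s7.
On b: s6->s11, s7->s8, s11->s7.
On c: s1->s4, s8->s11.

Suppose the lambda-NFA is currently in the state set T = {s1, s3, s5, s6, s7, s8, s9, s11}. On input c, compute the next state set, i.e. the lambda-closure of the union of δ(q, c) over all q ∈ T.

{s1, s3, s4, s5, s6, s7, s8, s11}

s1 on c → {s4}.
s8 on c → {s11}.
No c-transition from s3, s5, s6, s7, s9, s11.
Union after reading c: {s4, s11}.
Now take the lambda-closure:
From s11 via lambda: add s5.
From s5 via lambda: add s8.
From s8 via lambda: add s6.
From s6 via lambda: add s7.
From s7 via lambda: add s1, s3.
No new states can be added; the closed set is {s1, s3, s4, s5, s6, s7, s8, s11}.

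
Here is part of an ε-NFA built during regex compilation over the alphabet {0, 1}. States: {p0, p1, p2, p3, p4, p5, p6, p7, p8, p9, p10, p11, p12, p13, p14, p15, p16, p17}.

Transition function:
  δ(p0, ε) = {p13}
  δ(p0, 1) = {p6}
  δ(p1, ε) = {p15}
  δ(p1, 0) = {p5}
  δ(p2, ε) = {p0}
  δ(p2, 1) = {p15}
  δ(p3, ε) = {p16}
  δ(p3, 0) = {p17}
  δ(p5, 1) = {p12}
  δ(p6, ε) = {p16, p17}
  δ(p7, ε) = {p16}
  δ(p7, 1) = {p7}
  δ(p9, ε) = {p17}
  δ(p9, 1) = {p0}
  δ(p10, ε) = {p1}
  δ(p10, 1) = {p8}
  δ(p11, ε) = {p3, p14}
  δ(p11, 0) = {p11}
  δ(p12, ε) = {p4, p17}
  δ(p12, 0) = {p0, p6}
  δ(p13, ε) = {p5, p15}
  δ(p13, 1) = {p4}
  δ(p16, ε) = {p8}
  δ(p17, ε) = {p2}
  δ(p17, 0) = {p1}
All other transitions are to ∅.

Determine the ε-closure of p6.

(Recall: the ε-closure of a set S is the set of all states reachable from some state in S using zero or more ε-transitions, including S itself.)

Start with {p6}.
From p6 via ε: add p16, p17.
From p16 via ε: add p8.
From p17 via ε: add p2.
From p2 via ε: add p0.
From p0 via ε: add p13.
From p13 via ε: add p5, p15.
No new states can be added; the closed set is {p0, p2, p5, p6, p8, p13, p15, p16, p17}.

{p0, p2, p5, p6, p8, p13, p15, p16, p17}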